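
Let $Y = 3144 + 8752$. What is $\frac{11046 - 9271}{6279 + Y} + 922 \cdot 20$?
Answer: $\frac{13405951}{727} \approx 18440.0$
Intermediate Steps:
$Y = 11896$
$\frac{11046 - 9271}{6279 + Y} + 922 \cdot 20 = \frac{11046 - 9271}{6279 + 11896} + 922 \cdot 20 = \frac{11046 - 9271}{18175} + 18440 = 1775 \cdot \frac{1}{18175} + 18440 = \frac{71}{727} + 18440 = \frac{13405951}{727}$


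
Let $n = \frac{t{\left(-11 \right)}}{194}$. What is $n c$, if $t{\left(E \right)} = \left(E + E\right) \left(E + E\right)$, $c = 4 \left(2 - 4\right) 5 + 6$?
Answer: $- \frac{8228}{97} \approx -84.825$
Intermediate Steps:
$c = -34$ ($c = 4 \left(\left(-2\right) 5\right) + 6 = 4 \left(-10\right) + 6 = -40 + 6 = -34$)
$t{\left(E \right)} = 4 E^{2}$ ($t{\left(E \right)} = 2 E 2 E = 4 E^{2}$)
$n = \frac{242}{97}$ ($n = \frac{4 \left(-11\right)^{2}}{194} = 4 \cdot 121 \cdot \frac{1}{194} = 484 \cdot \frac{1}{194} = \frac{242}{97} \approx 2.4948$)
$n c = \frac{242}{97} \left(-34\right) = - \frac{8228}{97}$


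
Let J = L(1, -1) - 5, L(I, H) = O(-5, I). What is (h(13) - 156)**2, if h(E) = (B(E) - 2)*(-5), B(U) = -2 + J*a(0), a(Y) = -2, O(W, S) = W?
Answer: 55696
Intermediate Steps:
L(I, H) = -5
J = -10 (J = -5 - 5 = -10)
B(U) = 18 (B(U) = -2 - 10*(-2) = -2 + 20 = 18)
h(E) = -80 (h(E) = (18 - 2)*(-5) = 16*(-5) = -80)
(h(13) - 156)**2 = (-80 - 156)**2 = (-236)**2 = 55696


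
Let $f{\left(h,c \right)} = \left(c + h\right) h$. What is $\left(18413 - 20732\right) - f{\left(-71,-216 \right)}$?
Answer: $-22696$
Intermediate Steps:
$f{\left(h,c \right)} = h \left(c + h\right)$
$\left(18413 - 20732\right) - f{\left(-71,-216 \right)} = \left(18413 - 20732\right) - - 71 \left(-216 - 71\right) = \left(18413 - 20732\right) - \left(-71\right) \left(-287\right) = -2319 - 20377 = -22696$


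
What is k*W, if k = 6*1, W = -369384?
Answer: -2216304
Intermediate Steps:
k = 6
k*W = 6*(-369384) = -2216304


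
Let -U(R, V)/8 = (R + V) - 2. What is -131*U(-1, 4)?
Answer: 1048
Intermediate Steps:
U(R, V) = 16 - 8*R - 8*V (U(R, V) = -8*((R + V) - 2) = -8*(-2 + R + V) = 16 - 8*R - 8*V)
-131*U(-1, 4) = -131*(16 - 8*(-1) - 8*4) = -131*(16 + 8 - 32) = -131*(-8) = 1048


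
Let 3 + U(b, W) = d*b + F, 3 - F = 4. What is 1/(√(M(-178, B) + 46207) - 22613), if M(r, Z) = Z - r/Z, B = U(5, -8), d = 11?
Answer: -1153263/26076376883 - 2*√30081534/26076376883 ≈ -4.4647e-5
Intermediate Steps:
F = -1 (F = 3 - 1*4 = 3 - 4 = -1)
U(b, W) = -4 + 11*b (U(b, W) = -3 + (11*b - 1) = -3 + (-1 + 11*b) = -4 + 11*b)
B = 51 (B = -4 + 11*5 = -4 + 55 = 51)
M(r, Z) = Z - r/Z
1/(√(M(-178, B) + 46207) - 22613) = 1/(√((51 - 1*(-178)/51) + 46207) - 22613) = 1/(√((51 - 1*(-178)*1/51) + 46207) - 22613) = 1/(√((51 + 178/51) + 46207) - 22613) = 1/(√(2779/51 + 46207) - 22613) = 1/(√(2359336/51) - 22613) = 1/(2*√30081534/51 - 22613) = 1/(-22613 + 2*√30081534/51)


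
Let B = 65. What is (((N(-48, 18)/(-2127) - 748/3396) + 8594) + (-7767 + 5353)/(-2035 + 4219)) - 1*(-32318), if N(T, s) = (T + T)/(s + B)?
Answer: 743995050395153/18185841492 ≈ 40911.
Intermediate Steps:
N(T, s) = 2*T/(65 + s) (N(T, s) = (T + T)/(s + 65) = (2*T)/(65 + s) = 2*T/(65 + s))
(((N(-48, 18)/(-2127) - 748/3396) + 8594) + (-7767 + 5353)/(-2035 + 4219)) - 1*(-32318) = ((((2*(-48)/(65 + 18))/(-2127) - 748/3396) + 8594) + (-7767 + 5353)/(-2035 + 4219)) - 1*(-32318) = ((((2*(-48)/83)*(-1/2127) - 748*1/3396) + 8594) - 2414/2184) + 32318 = ((((2*(-48)*(1/83))*(-1/2127) - 187/849) + 8594) - 2414*1/2184) + 32318 = (((-96/83*(-1/2127) - 187/849) + 8594) - 1207/1092) + 32318 = (((32/58847 - 187/849) + 8594) - 1207/1092) + 32318 = ((-10977221/49961103 + 8594) - 1207/1092) + 32318 = (429354741961/49961103 - 1207/1092) + 32318 = 156265025056697/18185841492 + 32318 = 743995050395153/18185841492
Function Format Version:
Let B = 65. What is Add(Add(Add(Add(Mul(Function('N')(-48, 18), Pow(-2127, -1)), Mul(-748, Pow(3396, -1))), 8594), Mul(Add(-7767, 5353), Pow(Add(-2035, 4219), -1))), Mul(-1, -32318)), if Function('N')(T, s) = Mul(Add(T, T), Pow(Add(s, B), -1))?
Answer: Rational(743995050395153, 18185841492) ≈ 40911.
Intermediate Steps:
Function('N')(T, s) = Mul(2, T, Pow(Add(65, s), -1)) (Function('N')(T, s) = Mul(Add(T, T), Pow(Add(s, 65), -1)) = Mul(Mul(2, T), Pow(Add(65, s), -1)) = Mul(2, T, Pow(Add(65, s), -1)))
Add(Add(Add(Add(Mul(Function('N')(-48, 18), Pow(-2127, -1)), Mul(-748, Pow(3396, -1))), 8594), Mul(Add(-7767, 5353), Pow(Add(-2035, 4219), -1))), Mul(-1, -32318)) = Add(Add(Add(Add(Mul(Mul(2, -48, Pow(Add(65, 18), -1)), Pow(-2127, -1)), Mul(-748, Pow(3396, -1))), 8594), Mul(Add(-7767, 5353), Pow(Add(-2035, 4219), -1))), Mul(-1, -32318)) = Add(Add(Add(Add(Mul(Mul(2, -48, Pow(83, -1)), Rational(-1, 2127)), Mul(-748, Rational(1, 3396))), 8594), Mul(-2414, Pow(2184, -1))), 32318) = Add(Add(Add(Add(Mul(Mul(2, -48, Rational(1, 83)), Rational(-1, 2127)), Rational(-187, 849)), 8594), Mul(-2414, Rational(1, 2184))), 32318) = Add(Add(Add(Add(Mul(Rational(-96, 83), Rational(-1, 2127)), Rational(-187, 849)), 8594), Rational(-1207, 1092)), 32318) = Add(Add(Add(Add(Rational(32, 58847), Rational(-187, 849)), 8594), Rational(-1207, 1092)), 32318) = Add(Add(Add(Rational(-10977221, 49961103), 8594), Rational(-1207, 1092)), 32318) = Add(Add(Rational(429354741961, 49961103), Rational(-1207, 1092)), 32318) = Add(Rational(156265025056697, 18185841492), 32318) = Rational(743995050395153, 18185841492)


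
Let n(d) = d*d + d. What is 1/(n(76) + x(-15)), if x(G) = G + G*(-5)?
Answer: 1/5912 ≈ 0.00016915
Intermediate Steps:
n(d) = d + d² (n(d) = d² + d = d + d²)
x(G) = -4*G (x(G) = G - 5*G = -4*G)
1/(n(76) + x(-15)) = 1/(76*(1 + 76) - 4*(-15)) = 1/(76*77 + 60) = 1/(5852 + 60) = 1/5912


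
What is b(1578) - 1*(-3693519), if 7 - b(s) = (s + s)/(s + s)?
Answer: 3693525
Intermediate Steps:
b(s) = 6 (b(s) = 7 - (s + s)/(s + s) = 7 - 2*s/(2*s) = 7 - 2*s*1/(2*s) = 7 - 1*1 = 7 - 1 = 6)
b(1578) - 1*(-3693519) = 6 - 1*(-3693519) = 6 + 3693519 = 3693525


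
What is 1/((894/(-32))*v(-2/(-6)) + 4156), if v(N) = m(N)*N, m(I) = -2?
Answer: 8/33397 ≈ 0.00023954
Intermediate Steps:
v(N) = -2*N
1/((894/(-32))*v(-2/(-6)) + 4156) = 1/((894/(-32))*(-(-4)/(-6)) + 4156) = 1/((894*(-1/32))*(-(-4)*(-1)/6) + 4156) = 1/(-(-447)/(8*3) + 4156) = 1/(-447/16*(-2/3) + 4156) = 1/(149/8 + 4156) = 1/(33397/8) = 8/33397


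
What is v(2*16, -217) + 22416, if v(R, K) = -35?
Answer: 22381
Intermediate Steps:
v(2*16, -217) + 22416 = -35 + 22416 = 22381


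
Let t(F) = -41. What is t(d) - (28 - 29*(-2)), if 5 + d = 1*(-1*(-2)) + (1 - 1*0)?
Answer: -127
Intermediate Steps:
d = -2 (d = -5 + (1*(-1*(-2)) + (1 - 1*0)) = -5 + (1*2 + (1 + 0)) = -5 + (2 + 1) = -5 + 3 = -2)
t(d) - (28 - 29*(-2)) = -41 - (28 - 29*(-2)) = -41 - (28 + 58) = -41 - 1*86 = -41 - 86 = -127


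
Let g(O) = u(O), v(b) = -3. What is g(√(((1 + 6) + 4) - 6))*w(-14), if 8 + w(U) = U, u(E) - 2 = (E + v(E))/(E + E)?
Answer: -55 + 33*√5/5 ≈ -40.242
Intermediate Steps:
u(E) = 2 + (-3 + E)/(2*E) (u(E) = 2 + (E - 3)/(E + E) = 2 + (-3 + E)/((2*E)) = 2 + (-3 + E)*(1/(2*E)) = 2 + (-3 + E)/(2*E))
g(O) = (-3 + 5*O)/(2*O)
w(U) = -8 + U
g(√(((1 + 6) + 4) - 6))*w(-14) = ((-3 + 5*√(((1 + 6) + 4) - 6))/(2*(√(((1 + 6) + 4) - 6))))*(-8 - 14) = ((-3 + 5*√((7 + 4) - 6))/(2*(√((7 + 4) - 6))))*(-22) = ((-3 + 5*√(11 - 6))/(2*(√(11 - 6))))*(-22) = ((-3 + 5*√5)/(2*(√5)))*(-22) = ((√5/5)*(-3 + 5*√5)/2)*(-22) = (√5*(-3 + 5*√5)/10)*(-22) = -11*√5*(-3 + 5*√5)/5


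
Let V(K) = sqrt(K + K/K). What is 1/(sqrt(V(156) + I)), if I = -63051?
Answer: -I/sqrt(63051 - sqrt(157)) ≈ -0.0039829*I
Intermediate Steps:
V(K) = sqrt(1 + K) (V(K) = sqrt(K + 1) = sqrt(1 + K))
1/(sqrt(V(156) + I)) = 1/(sqrt(sqrt(1 + 156) - 63051)) = 1/(sqrt(sqrt(157) - 63051)) = 1/(sqrt(-63051 + sqrt(157))) = 1/sqrt(-63051 + sqrt(157))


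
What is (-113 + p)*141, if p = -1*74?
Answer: -26367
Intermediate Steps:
p = -74
(-113 + p)*141 = (-113 - 74)*141 = -187*141 = -26367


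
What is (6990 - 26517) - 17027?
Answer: -36554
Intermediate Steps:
(6990 - 26517) - 17027 = -19527 - 17027 = -36554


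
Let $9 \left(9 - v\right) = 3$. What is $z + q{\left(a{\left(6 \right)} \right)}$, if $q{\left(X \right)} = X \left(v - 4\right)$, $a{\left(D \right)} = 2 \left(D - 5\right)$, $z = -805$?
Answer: $- \frac{2387}{3} \approx -795.67$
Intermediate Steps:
$v = \frac{26}{3}$ ($v = 9 - \frac{1}{3} = \frac{26}{3} \approx 8.6667$)
$a{\left(D \right)} = -10 + 2 D$ ($a{\left(D \right)} = 2 \left(-5 + D\right) = -10 + 2 D$)
$q{\left(X \right)} = \frac{14 X}{3}$ ($q{\left(X \right)} = X \left(\frac{26}{3} - 4\right) = X \frac{14}{3} = \frac{14 X}{3}$)
$z + q{\left(a{\left(6 \right)} \right)} = -805 + \frac{14 \left(-10 + 2 \cdot 6\right)}{3} = -805 + \frac{14 \left(-10 + 12\right)}{3} = -805 + \frac{14}{3} \cdot 2 = -805 + \frac{28}{3} = - \frac{2387}{3}$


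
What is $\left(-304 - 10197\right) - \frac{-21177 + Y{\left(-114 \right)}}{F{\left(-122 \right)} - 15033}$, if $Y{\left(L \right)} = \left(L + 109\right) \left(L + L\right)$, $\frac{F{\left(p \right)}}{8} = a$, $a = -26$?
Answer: $- \frac{160065778}{15241} \approx -10502.0$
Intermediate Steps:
$F{\left(p \right)} = -208$ ($F{\left(p \right)} = 8 \left(-26\right) = -208$)
$Y{\left(L \right)} = 2 L \left(109 + L\right)$ ($Y{\left(L \right)} = \left(109 + L\right) 2 L = 2 L \left(109 + L\right)$)
$\left(-304 - 10197\right) - \frac{-21177 + Y{\left(-114 \right)}}{F{\left(-122 \right)} - 15033} = \left(-304 - 10197\right) - \frac{-21177 + 2 \left(-114\right) \left(109 - 114\right)}{-208 - 15033} = \left(-304 - 10197\right) - \frac{-21177 + 2 \left(-114\right) \left(-5\right)}{-15241} = -10501 - \left(-21177 + 1140\right) \left(- \frac{1}{15241}\right) = -10501 - \left(-20037\right) \left(- \frac{1}{15241}\right) = -10501 - \frac{20037}{15241} = - \frac{160065778}{15241}$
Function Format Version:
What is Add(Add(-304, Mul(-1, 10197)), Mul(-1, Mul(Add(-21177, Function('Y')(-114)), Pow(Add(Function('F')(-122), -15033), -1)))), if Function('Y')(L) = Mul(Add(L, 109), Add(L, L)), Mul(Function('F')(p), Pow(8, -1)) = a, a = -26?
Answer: Rational(-160065778, 15241) ≈ -10502.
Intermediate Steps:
Function('F')(p) = -208 (Function('F')(p) = Mul(8, -26) = -208)
Function('Y')(L) = Mul(2, L, Add(109, L)) (Function('Y')(L) = Mul(Add(109, L), Mul(2, L)) = Mul(2, L, Add(109, L)))
Add(Add(-304, Mul(-1, 10197)), Mul(-1, Mul(Add(-21177, Function('Y')(-114)), Pow(Add(Function('F')(-122), -15033), -1)))) = Add(Add(-304, Mul(-1, 10197)), Mul(-1, Mul(Add(-21177, Mul(2, -114, Add(109, -114))), Pow(Add(-208, -15033), -1)))) = Add(Add(-304, -10197), Mul(-1, Mul(Add(-21177, Mul(2, -114, -5)), Pow(-15241, -1)))) = Add(-10501, Mul(-1, Mul(Add(-21177, 1140), Rational(-1, 15241)))) = Add(-10501, Mul(-1, Mul(-20037, Rational(-1, 15241)))) = Add(-10501, Mul(-1, Rational(20037, 15241))) = Add(-10501, Rational(-20037, 15241)) = Rational(-160065778, 15241)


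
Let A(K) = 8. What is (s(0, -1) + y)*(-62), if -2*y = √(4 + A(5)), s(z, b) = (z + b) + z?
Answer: 62 + 62*√3 ≈ 169.39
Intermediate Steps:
s(z, b) = b + 2*z (s(z, b) = (b + z) + z = b + 2*z)
y = -√3 (y = -√(4 + 8)/2 = -√3 ≈ -1.7320)
(s(0, -1) + y)*(-62) = ((-1 + 2*0) - √3)*(-62) = ((-1 + 0) - √3)*(-62) = (-1 - √3)*(-62) = 62 + 62*√3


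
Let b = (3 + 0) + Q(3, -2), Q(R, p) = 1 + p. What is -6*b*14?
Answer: -168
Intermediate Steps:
b = 2 (b = (3 + 0) + (1 - 2) = 3 - 1 = 2)
-6*b*14 = -6*2*14 = -12*14 = -168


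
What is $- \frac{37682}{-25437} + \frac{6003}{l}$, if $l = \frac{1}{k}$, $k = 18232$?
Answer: $\frac{2783995643834}{25437} \approx 1.0945 \cdot 10^{8}$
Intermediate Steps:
$l = \frac{1}{18232} \approx 5.4849 \cdot 10^{-5}$
$- \frac{37682}{-25437} + \frac{6003}{l} = - \frac{37682}{-25437} + 6003 \frac{1}{\frac{1}{18232}} = \left(-37682\right) \left(- \frac{1}{25437}\right) + 6003 \cdot 18232 = \frac{37682}{25437} + 109446696 = \frac{2783995643834}{25437}$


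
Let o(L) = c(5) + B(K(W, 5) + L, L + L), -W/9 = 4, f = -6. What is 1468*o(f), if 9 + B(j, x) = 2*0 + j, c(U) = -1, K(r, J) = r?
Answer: -76336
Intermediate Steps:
W = -36 (W = -9*4 = -36)
B(j, x) = -9 + j (B(j, x) = -9 + (2*0 + j) = -9 + (0 + j) = -9 + j)
o(L) = -46 + L (o(L) = -1 + (-9 + (-36 + L)) = -1 + (-45 + L) = -46 + L)
1468*o(f) = 1468*(-46 - 6) = 1468*(-52) = -76336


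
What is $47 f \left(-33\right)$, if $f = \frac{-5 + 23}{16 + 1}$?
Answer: $- \frac{27918}{17} \approx -1642.2$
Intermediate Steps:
$f = \frac{18}{17} \approx 1.0588$
$47 f \left(-33\right) = 47 \cdot \frac{18}{17} \left(-33\right) = \frac{846}{17} \left(-33\right) = - \frac{27918}{17}$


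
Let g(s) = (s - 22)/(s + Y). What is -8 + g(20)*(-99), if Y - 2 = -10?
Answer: 17/2 ≈ 8.5000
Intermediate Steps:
Y = -8 (Y = 2 - 10 = -8)
g(s) = (-22 + s)/(-8 + s) (g(s) = (s - 22)/(s - 8) = (-22 + s)/(-8 + s))
-8 + g(20)*(-99) = -8 + ((-22 + 20)/(-8 + 20))*(-99) = -8 + (-2/12)*(-99) = -8 + ((1/12)*(-2))*(-99) = -8 - ⅙*(-99) = -8 + 33/2 = 17/2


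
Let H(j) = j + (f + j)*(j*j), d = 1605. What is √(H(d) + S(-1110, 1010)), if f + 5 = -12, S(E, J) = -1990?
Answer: √4090727315 ≈ 63959.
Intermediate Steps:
f = -17 (f = -5 - 12 = -17)
H(j) = j + j²*(-17 + j) (H(j) = j + (-17 + j)*(j*j) = j + (-17 + j)*j² = j + j²*(-17 + j))
√(H(d) + S(-1110, 1010)) = √(1605*(1 + 1605² - 17*1605) - 1990) = √(1605*(1 + 2576025 - 27285) - 1990) = √(1605*2548741 - 1990) = √(4090729305 - 1990) = √4090727315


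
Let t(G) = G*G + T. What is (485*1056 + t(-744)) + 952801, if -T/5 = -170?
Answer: 2019347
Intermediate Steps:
T = 850 (T = -5*(-170) = 850)
t(G) = 850 + G² (t(G) = G*G + 850 = G² + 850 = 850 + G²)
(485*1056 + t(-744)) + 952801 = (485*1056 + (850 + (-744)²)) + 952801 = (512160 + (850 + 553536)) + 952801 = (512160 + 554386) + 952801 = 1066546 + 952801 = 2019347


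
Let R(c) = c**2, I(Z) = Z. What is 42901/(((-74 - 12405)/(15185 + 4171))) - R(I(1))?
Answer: -830404235/12479 ≈ -66544.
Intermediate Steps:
42901/(((-74 - 12405)/(15185 + 4171))) - R(I(1)) = 42901/(((-74 - 12405)/(15185 + 4171))) - 1*1**2 = 42901/((-12479/19356)) - 1*1 = 42901/((-12479*1/19356)) - 1 = 42901/(-12479/19356) - 1 = 42901*(-19356/12479) - 1 = -830391756/12479 - 1 = -830404235/12479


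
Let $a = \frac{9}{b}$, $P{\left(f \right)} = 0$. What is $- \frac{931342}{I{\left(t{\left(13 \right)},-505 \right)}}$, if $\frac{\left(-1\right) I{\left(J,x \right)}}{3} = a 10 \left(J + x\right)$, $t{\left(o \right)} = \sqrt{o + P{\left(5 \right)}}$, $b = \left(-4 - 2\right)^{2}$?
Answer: $- \frac{47032771}{191259} - \frac{465671 \sqrt{13}}{956295} \approx -247.67$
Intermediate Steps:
$b = 36$ ($b = \left(-6\right)^{2} = 36$)
$a = \frac{1}{4}$ ($a = \frac{9}{36} = 9 \cdot \frac{1}{36} = \frac{1}{4} \approx 0.25$)
$t{\left(o \right)} = \sqrt{o}$ ($t{\left(o \right)} = \sqrt{o + 0} = \sqrt{o}$)
$I{\left(J,x \right)} = - \frac{15 J}{2} - \frac{15 x}{2}$ ($I{\left(J,x \right)} = - 3 \cdot \frac{1}{4} \cdot 10 \left(J + x\right) = - 3 \frac{5 \left(J + x\right)}{2} = - 3 \left(\frac{5 J}{2} + \frac{5 x}{2}\right) = - \frac{15 J}{2} - \frac{15 x}{2}$)
$- \frac{931342}{I{\left(t{\left(13 \right)},-505 \right)}} = - \frac{931342}{- \frac{15 \sqrt{13}}{2} - - \frac{7575}{2}} = - \frac{931342}{- \frac{15 \sqrt{13}}{2} + \frac{7575}{2}} = - \frac{931342}{\frac{7575}{2} - \frac{15 \sqrt{13}}{2}}$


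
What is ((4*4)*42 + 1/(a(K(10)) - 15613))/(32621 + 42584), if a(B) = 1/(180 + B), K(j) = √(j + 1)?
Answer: 5305657135933187/593767831753299710 + √11/593767831753299710 ≈ 0.0089356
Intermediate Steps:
K(j) = √(1 + j)
((4*4)*42 + 1/(a(K(10)) - 15613))/(32621 + 42584) = ((4*4)*42 + 1/(1/(180 + √(1 + 10)) - 15613))/(32621 + 42584) = (16*42 + 1/(1/(180 + √11) - 15613))/75205 = (672 + 1/(-15613 + 1/(180 + √11)))*(1/75205) = 672/75205 + 1/(75205*(-15613 + 1/(180 + √11)))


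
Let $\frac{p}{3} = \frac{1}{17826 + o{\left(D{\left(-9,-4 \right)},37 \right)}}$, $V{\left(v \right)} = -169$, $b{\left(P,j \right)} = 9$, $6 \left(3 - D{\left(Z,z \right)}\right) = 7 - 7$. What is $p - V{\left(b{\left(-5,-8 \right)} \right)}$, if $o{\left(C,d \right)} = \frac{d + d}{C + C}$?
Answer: $\frac{9044044}{53515} \approx 169.0$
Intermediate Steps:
$D{\left(Z,z \right)} = 3$ ($D{\left(Z,z \right)} = 3 - \frac{7 - 7}{6} = 3 - 0 = 3 + 0 = 3$)
$o{\left(C,d \right)} = \frac{d}{C}$ ($o{\left(C,d \right)} = \frac{2 d}{2 C} = 2 d \frac{1}{2 C} = \frac{d}{C}$)
$p = \frac{9}{53515}$ ($p = \frac{3}{17826 + \frac{37}{3}} = \frac{3}{\frac{53515}{3}} = 3 \cdot \frac{3}{53515} = \frac{9}{53515} \approx 0.00016818$)
$p - V{\left(b{\left(-5,-8 \right)} \right)} = \frac{9}{53515} - -169 = \frac{9}{53515} + 169 = \frac{9044044}{53515}$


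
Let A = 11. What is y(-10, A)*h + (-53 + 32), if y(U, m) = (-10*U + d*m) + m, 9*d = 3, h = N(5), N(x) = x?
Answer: 1657/3 ≈ 552.33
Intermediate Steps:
h = 5
d = 1/3 (d = (1/9)*3 = 1/3 ≈ 0.33333)
y(U, m) = -10*U + 4*m/3 (y(U, m) = (-10*U + m/3) + m = -10*U + 4*m/3)
y(-10, A)*h + (-53 + 32) = (-10*(-10) + (4/3)*11)*5 + (-53 + 32) = (100 + 44/3)*5 - 21 = (344/3)*5 - 21 = 1720/3 - 21 = 1657/3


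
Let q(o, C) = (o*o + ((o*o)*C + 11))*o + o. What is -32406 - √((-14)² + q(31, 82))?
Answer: -32406 - √2473221 ≈ -33979.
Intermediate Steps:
q(o, C) = o + o*(11 + o² + C*o²) (q(o, C) = (o² + (o²*C + 11))*o + o = (o² + (C*o² + 11))*o + o = (o² + (11 + C*o²))*o + o = (11 + o² + C*o²)*o + o = o*(11 + o² + C*o²) + o = o + o*(11 + o² + C*o²))
-32406 - √((-14)² + q(31, 82)) = -32406 - √((-14)² + 31*(12 + 31² + 82*31²)) = -32406 - √(196 + 31*(12 + 961 + 82*961)) = -32406 - √(196 + 31*(12 + 961 + 78802)) = -32406 - √(196 + 31*79775) = -32406 - √(196 + 2473025) = -32406 - √2473221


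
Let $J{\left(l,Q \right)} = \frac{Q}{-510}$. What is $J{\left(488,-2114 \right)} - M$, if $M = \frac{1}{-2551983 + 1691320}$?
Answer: $\frac{909721046}{219469065} \approx 4.1451$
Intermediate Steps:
$M = - \frac{1}{860663}$ ($M = \frac{1}{-860663} = - \frac{1}{860663} \approx -1.1619 \cdot 10^{-6}$)
$J{\left(l,Q \right)} = - \frac{Q}{510}$ ($J{\left(l,Q \right)} = Q \left(- \frac{1}{510}\right) = - \frac{Q}{510}$)
$J{\left(488,-2114 \right)} - M = \left(- \frac{1}{510}\right) \left(-2114\right) - - \frac{1}{860663} = \frac{1057}{255} + \frac{1}{860663} = \frac{909721046}{219469065}$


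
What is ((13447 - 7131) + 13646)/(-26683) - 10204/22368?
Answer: -179695837/149211336 ≈ -1.2043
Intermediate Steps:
((13447 - 7131) + 13646)/(-26683) - 10204/22368 = (6316 + 13646)*(-1/26683) - 10204*1/22368 = 19962*(-1/26683) - 2551/5592 = -19962/26683 - 2551/5592 = -179695837/149211336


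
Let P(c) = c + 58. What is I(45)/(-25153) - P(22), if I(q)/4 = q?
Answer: -2012420/25153 ≈ -80.007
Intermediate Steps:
I(q) = 4*q
P(c) = 58 + c
I(45)/(-25153) - P(22) = (4*45)/(-25153) - (58 + 22) = 180*(-1/25153) - 1*80 = -180/25153 - 80 = -2012420/25153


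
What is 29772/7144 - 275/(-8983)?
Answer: 67351619/16043638 ≈ 4.1980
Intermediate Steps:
29772/7144 - 275/(-8983) = 29772*(1/7144) - 275*(-1/8983) = 7443/1786 + 275/8983 = 67351619/16043638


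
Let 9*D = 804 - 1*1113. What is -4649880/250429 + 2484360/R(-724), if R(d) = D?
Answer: -18125692320/250429 ≈ -72379.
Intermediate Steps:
D = -103/3 (D = (804 - 1*1113)/9 = (804 - 1113)/9 = (⅑)*(-309) = -103/3 ≈ -34.333)
R(d) = -103/3
-4649880/250429 + 2484360/R(-724) = -4649880/250429 + 2484360/(-103/3) = -4649880*1/250429 + 2484360*(-3/103) = -4649880/250429 - 72360 = -18125692320/250429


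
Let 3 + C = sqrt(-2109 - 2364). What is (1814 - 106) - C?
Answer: 1711 - 3*I*sqrt(497) ≈ 1711.0 - 66.88*I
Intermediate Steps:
C = -3 + 3*I*sqrt(497) (C = -3 + sqrt(-2109 - 2364) = -3 + sqrt(-4473) = -3 + 3*I*sqrt(497) ≈ -3.0 + 66.88*I)
(1814 - 106) - C = (1814 - 106) - (-3 + 3*I*sqrt(497)) = 1708 + (3 - 3*I*sqrt(497)) = 1711 - 3*I*sqrt(497)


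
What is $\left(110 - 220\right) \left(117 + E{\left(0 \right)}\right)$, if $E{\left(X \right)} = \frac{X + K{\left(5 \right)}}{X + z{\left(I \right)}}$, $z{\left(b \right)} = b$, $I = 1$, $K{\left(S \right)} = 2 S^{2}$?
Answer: $-18370$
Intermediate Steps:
$E{\left(X \right)} = \frac{50 + X}{1 + X}$ ($E{\left(X \right)} = \frac{X + 2 \cdot 5^{2}}{X + 1} = \frac{X + 2 \cdot 25}{1 + X} = \frac{X + 50}{1 + X} = \frac{50 + X}{1 + X}$)
$\left(110 - 220\right) \left(117 + E{\left(0 \right)}\right) = \left(110 - 220\right) \left(117 + \frac{50 + 0}{1 + 0}\right) = - 110 \left(117 + 1^{-1} \cdot 50\right) = - 110 \left(117 + 1 \cdot 50\right) = - 110 \left(117 + 50\right) = \left(-110\right) 167 = -18370$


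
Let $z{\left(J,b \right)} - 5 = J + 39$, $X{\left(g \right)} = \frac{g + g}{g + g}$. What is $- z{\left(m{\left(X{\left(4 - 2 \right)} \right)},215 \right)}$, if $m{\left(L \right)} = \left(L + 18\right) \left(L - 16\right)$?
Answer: $241$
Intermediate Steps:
$X{\left(g \right)} = 1$ ($X{\left(g \right)} = \frac{2 g}{2 g} = 2 g \frac{1}{2 g} = 1$)
$m{\left(L \right)} = \left(-16 + L\right) \left(18 + L\right)$ ($m{\left(L \right)} = \left(18 + L\right) \left(-16 + L\right) = \left(-16 + L\right) \left(18 + L\right)$)
$z{\left(J,b \right)} = 44 + J$ ($z{\left(J,b \right)} = 5 + \left(J + 39\right) = 5 + \left(39 + J\right) = 44 + J$)
$- z{\left(m{\left(X{\left(4 - 2 \right)} \right)},215 \right)} = - (44 + \left(-288 + 1^{2} + 2 \cdot 1\right)) = - (44 + \left(-288 + 1 + 2\right)) = - (44 - 285) = \left(-1\right) \left(-241\right) = 241$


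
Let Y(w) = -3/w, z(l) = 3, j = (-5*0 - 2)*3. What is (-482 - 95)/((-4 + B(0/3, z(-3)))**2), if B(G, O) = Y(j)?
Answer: -2308/49 ≈ -47.102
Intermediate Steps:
j = -6 (j = (0 - 2)*3 = -2*3 = -6)
B(G, O) = 1/2 (B(G, O) = -3/(-6) = -3*(-1/6) = 1/2)
(-482 - 95)/((-4 + B(0/3, z(-3)))**2) = (-482 - 95)/((-4 + 1/2)**2) = -577/((-7/2)**2) = -577/49/4 = -577*4/49 = -2308/49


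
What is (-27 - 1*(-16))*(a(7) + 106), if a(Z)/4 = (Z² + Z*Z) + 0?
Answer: -5478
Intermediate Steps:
a(Z) = 8*Z² (a(Z) = 4*((Z² + Z*Z) + 0) = 4*((Z² + Z²) + 0) = 4*(2*Z² + 0) = 4*(2*Z²) = 8*Z²)
(-27 - 1*(-16))*(a(7) + 106) = (-27 - 1*(-16))*(8*7² + 106) = (-27 + 16)*(8*49 + 106) = -11*(392 + 106) = -11*498 = -5478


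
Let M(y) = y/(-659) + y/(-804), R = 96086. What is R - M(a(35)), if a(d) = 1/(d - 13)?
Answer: 101819643925/1059672 ≈ 96086.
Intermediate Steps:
a(d) = 1/(-13 + d)
M(y) = -1463*y/529836 (M(y) = y*(-1/659) + y*(-1/804) = -y/659 - y/804 = -1463*y/529836)
R - M(a(35)) = 96086 - (-1463)/(529836*(-13 + 35)) = 96086 - (-1463)/(529836*22) = 96086 - 1*(-133/1059672) = 96086 + 133/1059672 = 101819643925/1059672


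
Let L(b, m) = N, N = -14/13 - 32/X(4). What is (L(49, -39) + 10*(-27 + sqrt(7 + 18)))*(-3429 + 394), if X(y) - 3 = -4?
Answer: 7460030/13 ≈ 5.7385e+5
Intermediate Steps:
X(y) = -1 (X(y) = 3 - 4 = -1)
N = 402/13 (N = -14/13 - 32/(-1) = -14*1/13 - 32*(-1) = -14/13 + 32 = 402/13 ≈ 30.923)
L(b, m) = 402/13
(L(49, -39) + 10*(-27 + sqrt(7 + 18)))*(-3429 + 394) = (402/13 + 10*(-27 + sqrt(7 + 18)))*(-3429 + 394) = (402/13 + 10*(-27 + sqrt(25)))*(-3035) = (402/13 + 10*(-27 + 5))*(-3035) = (402/13 + 10*(-22))*(-3035) = (402/13 - 220)*(-3035) = -2458/13*(-3035) = 7460030/13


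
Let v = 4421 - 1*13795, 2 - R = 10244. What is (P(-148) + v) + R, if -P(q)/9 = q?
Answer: -18284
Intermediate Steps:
R = -10242 (R = 2 - 1*10244 = 2 - 10244 = -10242)
P(q) = -9*q
v = -9374 (v = 4421 - 13795 = -9374)
(P(-148) + v) + R = (-9*(-148) - 9374) - 10242 = (1332 - 9374) - 10242 = -8042 - 10242 = -18284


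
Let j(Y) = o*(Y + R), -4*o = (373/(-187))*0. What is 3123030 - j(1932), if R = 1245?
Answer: 3123030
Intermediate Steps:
o = 0 (o = -373/(-187)*0/4 = -373*(-1/187)*0/4 = -(-373)*0/748 = -¼*0 = 0)
j(Y) = 0 (j(Y) = 0*(Y + 1245) = 0*(1245 + Y) = 0)
3123030 - j(1932) = 3123030 - 1*0 = 3123030 + 0 = 3123030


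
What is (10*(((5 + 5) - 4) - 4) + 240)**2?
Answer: 67600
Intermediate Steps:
(10*(((5 + 5) - 4) - 4) + 240)**2 = (10*((10 - 4) - 4) + 240)**2 = (10*(6 - 4) + 240)**2 = (10*2 + 240)**2 = (20 + 240)**2 = 260**2 = 67600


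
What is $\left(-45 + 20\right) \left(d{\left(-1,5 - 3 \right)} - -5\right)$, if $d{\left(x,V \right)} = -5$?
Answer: $0$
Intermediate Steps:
$\left(-45 + 20\right) \left(d{\left(-1,5 - 3 \right)} - -5\right) = \left(-45 + 20\right) \left(-5 - -5\right) = - 25 \left(-5 + 5\right) = \left(-25\right) 0 = 0$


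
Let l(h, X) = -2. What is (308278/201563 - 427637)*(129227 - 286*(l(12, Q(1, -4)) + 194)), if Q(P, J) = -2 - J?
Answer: -6405617716953195/201563 ≈ -3.1780e+10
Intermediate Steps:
(308278/201563 - 427637)*(129227 - 286*(l(12, Q(1, -4)) + 194)) = (308278/201563 - 427637)*(129227 - 286*(-2 + 194)) = (308278*(1/201563) - 427637)*(129227 - 286*192) = (308278/201563 - 427637)*(129227 - 54912) = -86195488353/201563*74315 = -6405617716953195/201563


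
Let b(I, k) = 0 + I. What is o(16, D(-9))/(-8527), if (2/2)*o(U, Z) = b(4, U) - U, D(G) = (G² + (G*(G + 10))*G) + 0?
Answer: 12/8527 ≈ 0.0014073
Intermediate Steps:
b(I, k) = I
D(G) = G² + G²*(10 + G) (D(G) = (G² + (G*(10 + G))*G) + 0 = (G² + G²*(10 + G)) + 0 = G² + G²*(10 + G))
o(U, Z) = 4 - U
o(16, D(-9))/(-8527) = (4 - 1*16)/(-8527) = (4 - 16)*(-1/8527) = -12*(-1/8527) = 12/8527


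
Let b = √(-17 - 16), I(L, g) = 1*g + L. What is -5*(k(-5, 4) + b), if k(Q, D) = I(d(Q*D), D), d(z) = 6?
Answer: -50 - 5*I*√33 ≈ -50.0 - 28.723*I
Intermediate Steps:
I(L, g) = L + g (I(L, g) = g + L = L + g)
b = I*√33 (b = √(-33) = I*√33 ≈ 5.7446*I)
k(Q, D) = 6 + D
-5*(k(-5, 4) + b) = -5*((6 + 4) + I*√33) = -5*(10 + I*√33) = -50 - 5*I*√33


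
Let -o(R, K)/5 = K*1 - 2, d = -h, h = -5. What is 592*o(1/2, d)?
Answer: -8880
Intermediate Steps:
d = 5 (d = -1*(-5) = 5)
o(R, K) = 10 - 5*K (o(R, K) = -5*(K*1 - 2) = -5*(K - 2) = -5*(-2 + K) = 10 - 5*K)
592*o(1/2, d) = 592*(10 - 5*5) = 592*(10 - 25) = 592*(-15) = -8880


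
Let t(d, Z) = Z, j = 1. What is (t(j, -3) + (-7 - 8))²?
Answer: 324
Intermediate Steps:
(t(j, -3) + (-7 - 8))² = (-3 + (-7 - 8))² = (-3 - 15)² = (-18)² = 324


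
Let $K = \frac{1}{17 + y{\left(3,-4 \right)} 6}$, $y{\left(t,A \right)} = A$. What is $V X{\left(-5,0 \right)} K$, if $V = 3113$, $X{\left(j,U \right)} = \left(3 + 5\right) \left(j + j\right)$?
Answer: $\frac{249040}{7} \approx 35577.0$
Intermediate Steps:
$X{\left(j,U \right)} = 16 j$ ($X{\left(j,U \right)} = 8 \cdot 2 j = 16 j$)
$K = - \frac{1}{7}$ ($K = \frac{1}{17 - 24} = \frac{1}{-7} = - \frac{1}{7} \approx -0.14286$)
$V X{\left(-5,0 \right)} K = 3113 \cdot 16 \left(-5\right) \left(- \frac{1}{7}\right) = 3113 \left(\left(-80\right) \left(- \frac{1}{7}\right)\right) = 3113 \cdot \frac{80}{7} = \frac{249040}{7}$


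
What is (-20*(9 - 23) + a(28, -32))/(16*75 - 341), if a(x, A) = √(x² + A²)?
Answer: 280/859 + 4*√113/859 ≈ 0.37546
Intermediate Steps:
a(x, A) = √(A² + x²)
(-20*(9 - 23) + a(28, -32))/(16*75 - 341) = (-20*(9 - 23) + √((-32)² + 28²))/(16*75 - 341) = (-20*(-14) + √(1024 + 784))/(1200 - 341) = (280 + √1808)/859 = (280 + 4*√113)*(1/859) = 280/859 + 4*√113/859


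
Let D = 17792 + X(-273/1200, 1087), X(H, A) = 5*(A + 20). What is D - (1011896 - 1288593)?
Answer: 300024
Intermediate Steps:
X(H, A) = 100 + 5*A (X(H, A) = 5*(20 + A) = 100 + 5*A)
D = 23327 (D = 17792 + (100 + 5*1087) = 17792 + (100 + 5435) = 17792 + 5535 = 23327)
D - (1011896 - 1288593) = 23327 - (1011896 - 1288593) = 23327 - 1*(-276697) = 23327 + 276697 = 300024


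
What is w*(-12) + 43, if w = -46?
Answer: 595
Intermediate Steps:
w*(-12) + 43 = -46*(-12) + 43 = 552 + 43 = 595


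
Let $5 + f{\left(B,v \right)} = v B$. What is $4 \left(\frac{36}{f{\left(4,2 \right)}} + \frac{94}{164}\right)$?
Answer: $\frac{2062}{41} \approx 50.293$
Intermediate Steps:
$f{\left(B,v \right)} = -5 + B v$ ($f{\left(B,v \right)} = -5 + v B = -5 + B v$)
$4 \left(\frac{36}{f{\left(4,2 \right)}} + \frac{94}{164}\right) = 4 \left(\frac{36}{-5 + 4 \cdot 2} + \frac{94}{164}\right) = 4 \left(\frac{36}{-5 + 8} + 94 \cdot \frac{1}{164}\right) = 4 \left(\frac{36}{3} + \frac{47}{82}\right) = 4 \left(36 \cdot \frac{1}{3} + \frac{47}{82}\right) = 4 \left(12 + \frac{47}{82}\right) = 4 \cdot \frac{1031}{82} = \frac{2062}{41}$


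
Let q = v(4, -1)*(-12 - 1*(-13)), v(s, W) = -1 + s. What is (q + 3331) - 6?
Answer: 3328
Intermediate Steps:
q = 3 (q = (-1 + 4)*(-12 - 1*(-13)) = 3*(-12 + 13) = 3*1 = 3)
(q + 3331) - 6 = (3 + 3331) - 6 = 3334 - 6 = 3328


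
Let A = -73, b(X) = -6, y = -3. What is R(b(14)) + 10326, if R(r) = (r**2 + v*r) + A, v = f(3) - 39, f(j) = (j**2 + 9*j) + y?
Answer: 10325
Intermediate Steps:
f(j) = -3 + j**2 + 9*j (f(j) = (j**2 + 9*j) - 3 = -3 + j**2 + 9*j)
v = -6 (v = (-3 + 3**2 + 9*3) - 39 = (-3 + 9 + 27) - 39 = 33 - 39 = -6)
R(r) = -73 + r**2 - 6*r (R(r) = (r**2 - 6*r) - 73 = -73 + r**2 - 6*r)
R(b(14)) + 10326 = (-73 + (-6)**2 - 6*(-6)) + 10326 = (-73 + 36 + 36) + 10326 = -1 + 10326 = 10325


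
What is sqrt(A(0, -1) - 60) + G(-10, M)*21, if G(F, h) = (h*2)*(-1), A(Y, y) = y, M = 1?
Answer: -42 + I*sqrt(61) ≈ -42.0 + 7.8102*I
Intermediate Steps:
G(F, h) = -2*h (G(F, h) = (2*h)*(-1) = -2*h)
sqrt(A(0, -1) - 60) + G(-10, M)*21 = sqrt(-1 - 60) - 2*1*21 = sqrt(-61) - 2*21 = I*sqrt(61) - 42 = -42 + I*sqrt(61)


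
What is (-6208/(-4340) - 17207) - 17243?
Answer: -37376698/1085 ≈ -34449.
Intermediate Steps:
(-6208/(-4340) - 17207) - 17243 = (-6208*(-1/4340) - 17207) - 17243 = (1552/1085 - 17207) - 17243 = -18668043/1085 - 17243 = -37376698/1085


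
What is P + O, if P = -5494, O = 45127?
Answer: 39633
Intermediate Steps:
P + O = -5494 + 45127 = 39633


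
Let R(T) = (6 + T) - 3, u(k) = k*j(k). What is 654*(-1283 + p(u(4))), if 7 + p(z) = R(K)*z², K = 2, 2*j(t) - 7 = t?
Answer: 739020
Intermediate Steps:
j(t) = 7/2 + t/2
u(k) = k*(7/2 + k/2)
R(T) = 3 + T
p(z) = -7 + 5*z² (p(z) = -7 + (3 + 2)*z² = -7 + 5*z²)
654*(-1283 + p(u(4))) = 654*(-1283 + (-7 + 5*((½)*4*(7 + 4))²)) = 654*(-1283 + (-7 + 5*((½)*4*11)²)) = 654*(-1283 + (-7 + 5*22²)) = 654*(-1283 + (-7 + 5*484)) = 654*(-1283 + (-7 + 2420)) = 654*(-1283 + 2413) = 654*1130 = 739020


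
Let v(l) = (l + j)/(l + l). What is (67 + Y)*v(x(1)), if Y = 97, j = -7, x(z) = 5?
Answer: -164/5 ≈ -32.800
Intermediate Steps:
v(l) = (-7 + l)/(2*l) (v(l) = (l - 7)/(l + l) = (-7 + l)/((2*l)) = (-7 + l)*(1/(2*l)) = (-7 + l)/(2*l))
(67 + Y)*v(x(1)) = (67 + 97)*((½)*(-7 + 5)/5) = 164*((½)*(⅕)*(-2)) = 164*(-⅕) = -164/5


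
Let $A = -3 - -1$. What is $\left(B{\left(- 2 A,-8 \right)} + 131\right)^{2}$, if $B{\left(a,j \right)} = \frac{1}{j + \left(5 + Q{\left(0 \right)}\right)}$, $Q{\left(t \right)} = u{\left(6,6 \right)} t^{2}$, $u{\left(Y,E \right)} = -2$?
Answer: $\frac{153664}{9} \approx 17074.0$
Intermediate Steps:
$A = -2$ ($A = -3 + 1 = -2$)
$Q{\left(t \right)} = - 2 t^{2}$
$B{\left(a,j \right)} = \frac{1}{5 + j}$ ($B{\left(a,j \right)} = \frac{1}{j + \left(5 - 2 \cdot 0^{2}\right)} = \frac{1}{j + \left(5 - 0\right)} = \frac{1}{j + \left(5 + 0\right)} = \frac{1}{j + 5} = \frac{1}{5 + j}$)
$\left(B{\left(- 2 A,-8 \right)} + 131\right)^{2} = \left(\frac{1}{5 - 8} + 131\right)^{2} = \left(\frac{1}{-3} + 131\right)^{2} = \left(- \frac{1}{3} + 131\right)^{2} = \left(\frac{392}{3}\right)^{2} = \frac{153664}{9}$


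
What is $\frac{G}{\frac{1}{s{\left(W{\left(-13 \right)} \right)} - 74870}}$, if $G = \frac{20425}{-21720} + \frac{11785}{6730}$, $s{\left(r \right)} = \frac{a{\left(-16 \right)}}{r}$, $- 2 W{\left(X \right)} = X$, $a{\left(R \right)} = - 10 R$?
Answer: $- \frac{29566409295}{487252} \approx -60680.0$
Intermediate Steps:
$W{\left(X \right)} = - \frac{X}{2}$
$s{\left(r \right)} = \frac{160}{r}$ ($s{\left(r \right)} = \frac{\left(-10\right) \left(-16\right)}{r} = \frac{160}{r}$)
$G = \frac{2370199}{2923512}$ ($G = 20425 \left(- \frac{1}{21720}\right) + 11785 \cdot \frac{1}{6730} = - \frac{4085}{4344} + \frac{2357}{1346} = \frac{2370199}{2923512} \approx 0.81074$)
$\frac{G}{\frac{1}{s{\left(W{\left(-13 \right)} \right)} - 74870}} = \frac{2370199}{2923512 \frac{1}{\frac{160}{\left(- \frac{1}{2}\right) \left(-13\right)} - 74870}} = \frac{2370199}{2923512 \frac{1}{\frac{160}{\frac{13}{2}} - 74870}} = \frac{2370199}{2923512 \frac{1}{160 \cdot \frac{2}{13} - 74870}} = \frac{2370199}{2923512 \frac{1}{\frac{320}{13} - 74870}} = \frac{2370199}{2923512 \frac{1}{- \frac{972990}{13}}} = \frac{2370199}{2923512 \left(- \frac{13}{972990}\right)} = \frac{2370199}{2923512} \left(- \frac{972990}{13}\right) = - \frac{29566409295}{487252}$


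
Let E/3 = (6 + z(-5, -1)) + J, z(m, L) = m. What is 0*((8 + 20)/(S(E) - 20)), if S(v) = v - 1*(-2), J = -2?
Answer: 0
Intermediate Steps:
E = -3 (E = 3*((6 - 5) - 2) = 3*(1 - 2) = 3*(-1) = -3)
S(v) = 2 + v (S(v) = v + 2 = 2 + v)
0*((8 + 20)/(S(E) - 20)) = 0*((8 + 20)/((2 - 3) - 20)) = 0*(28/(-1 - 20)) = 0*(28/(-21)) = 0*(28*(-1/21)) = 0*(-4/3) = 0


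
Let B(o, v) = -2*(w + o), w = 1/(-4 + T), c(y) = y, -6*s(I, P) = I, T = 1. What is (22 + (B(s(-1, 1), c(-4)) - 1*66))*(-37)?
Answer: 4847/3 ≈ 1615.7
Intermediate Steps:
s(I, P) = -I/6
w = -⅓ (w = 1/(-4 + 1) = 1/(-3) = -⅓ ≈ -0.33333)
B(o, v) = ⅔ - 2*o (B(o, v) = -2*(-⅓ + o) = ⅔ - 2*o)
(22 + (B(s(-1, 1), c(-4)) - 1*66))*(-37) = (22 + ((⅔ - (-1)*(-1)/3) - 1*66))*(-37) = (22 + ((⅔ - 2*⅙) - 66))*(-37) = (22 + ((⅔ - ⅓) - 66))*(-37) = (22 + (⅓ - 66))*(-37) = (22 - 197/3)*(-37) = -131/3*(-37) = 4847/3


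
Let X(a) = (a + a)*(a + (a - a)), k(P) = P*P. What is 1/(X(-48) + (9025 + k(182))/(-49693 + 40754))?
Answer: 8939/41148763 ≈ 0.00021724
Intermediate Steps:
k(P) = P²
X(a) = 2*a² (X(a) = (2*a)*(a + 0) = (2*a)*a = 2*a²)
1/(X(-48) + (9025 + k(182))/(-49693 + 40754)) = 1/(2*(-48)² + (9025 + 182²)/(-49693 + 40754)) = 1/(2*2304 + (9025 + 33124)/(-8939)) = 1/(4608 + 42149*(-1/8939)) = 1/(4608 - 42149/8939) = 1/(41148763/8939) = 8939/41148763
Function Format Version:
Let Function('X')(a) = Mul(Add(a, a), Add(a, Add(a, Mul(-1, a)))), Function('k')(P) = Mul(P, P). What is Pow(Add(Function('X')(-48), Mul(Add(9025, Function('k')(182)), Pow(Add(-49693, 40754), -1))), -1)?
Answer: Rational(8939, 41148763) ≈ 0.00021724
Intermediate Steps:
Function('k')(P) = Pow(P, 2)
Function('X')(a) = Mul(2, Pow(a, 2)) (Function('X')(a) = Mul(Mul(2, a), Add(a, 0)) = Mul(Mul(2, a), a) = Mul(2, Pow(a, 2)))
Pow(Add(Function('X')(-48), Mul(Add(9025, Function('k')(182)), Pow(Add(-49693, 40754), -1))), -1) = Pow(Add(Mul(2, Pow(-48, 2)), Mul(Add(9025, Pow(182, 2)), Pow(Add(-49693, 40754), -1))), -1) = Pow(Add(Mul(2, 2304), Mul(Add(9025, 33124), Pow(-8939, -1))), -1) = Pow(Add(4608, Mul(42149, Rational(-1, 8939))), -1) = Pow(Add(4608, Rational(-42149, 8939)), -1) = Pow(Rational(41148763, 8939), -1) = Rational(8939, 41148763)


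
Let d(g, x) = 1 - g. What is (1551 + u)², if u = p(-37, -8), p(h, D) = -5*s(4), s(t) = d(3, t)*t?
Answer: 2531281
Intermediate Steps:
s(t) = -2*t (s(t) = (1 - 1*3)*t = (1 - 3)*t = -2*t)
p(h, D) = 40 (p(h, D) = -(-10)*4 = -5*(-8) = 40)
u = 40
(1551 + u)² = (1551 + 40)² = 1591² = 2531281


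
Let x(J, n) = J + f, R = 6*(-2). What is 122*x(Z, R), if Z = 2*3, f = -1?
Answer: 610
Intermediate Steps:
R = -12
Z = 6
x(J, n) = -1 + J (x(J, n) = J - 1 = -1 + J)
122*x(Z, R) = 122*(-1 + 6) = 122*5 = 610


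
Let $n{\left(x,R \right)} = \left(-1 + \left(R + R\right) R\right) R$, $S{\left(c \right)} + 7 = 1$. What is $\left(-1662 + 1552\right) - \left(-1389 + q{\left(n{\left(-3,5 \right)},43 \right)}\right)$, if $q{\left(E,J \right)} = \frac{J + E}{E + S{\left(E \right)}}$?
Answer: $\frac{305393}{239} \approx 1277.8$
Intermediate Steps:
$S{\left(c \right)} = -6$ ($S{\left(c \right)} = -7 + 1 = -6$)
$n{\left(x,R \right)} = R \left(-1 + 2 R^{2}\right)$ ($n{\left(x,R \right)} = \left(-1 + 2 R R\right) R = \left(-1 + 2 R^{2}\right) R = R \left(-1 + 2 R^{2}\right)$)
$q{\left(E,J \right)} = \frac{E + J}{-6 + E}$ ($q{\left(E,J \right)} = \frac{J + E}{E - 6} = \frac{E + J}{-6 + E}$)
$\left(-1662 + 1552\right) - \left(-1389 + q{\left(n{\left(-3,5 \right)},43 \right)}\right) = \left(-1662 + 1552\right) - \left(-1389 + \frac{\left(\left(-1\right) 5 + 2 \cdot 5^{3}\right) + 43}{-6 + \left(\left(-1\right) 5 + 2 \cdot 5^{3}\right)}\right) = -110 - \left(-1389 + \frac{\left(-5 + 2 \cdot 125\right) + 43}{-6 + \left(-5 + 2 \cdot 125\right)}\right) = -110 - \left(-1389 + \frac{\left(-5 + 250\right) + 43}{-6 + \left(-5 + 250\right)}\right) = -110 - \left(-1389 + \frac{245 + 43}{-6 + 245}\right) = -110 - \left(-1389 + \frac{1}{239} \cdot 288\right) = -110 - \left(-1389 + \frac{288}{239}\right) = -110 - - \frac{331683}{239} = -110 + \frac{331683}{239} = \frac{305393}{239}$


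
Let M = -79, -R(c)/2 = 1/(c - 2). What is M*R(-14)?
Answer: -79/8 ≈ -9.8750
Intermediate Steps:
R(c) = -2/(-2 + c) (R(c) = -2/(c - 2) = -2/(-2 + c))
M*R(-14) = -(-158)/(-2 - 14) = -(-158)/(-16) = -(-158)*(-1)/16 = -79*⅛ = -79/8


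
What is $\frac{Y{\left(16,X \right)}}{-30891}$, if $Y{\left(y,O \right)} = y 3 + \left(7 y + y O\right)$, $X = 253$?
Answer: $- \frac{4208}{30891} \approx -0.13622$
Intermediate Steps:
$Y{\left(y,O \right)} = 10 y + O y$ ($Y{\left(y,O \right)} = 3 y + \left(7 y + O y\right) = 10 y + O y$)
$\frac{Y{\left(16,X \right)}}{-30891} = \frac{16 \left(10 + 253\right)}{-30891} = 16 \cdot 263 \left(- \frac{1}{30891}\right) = 4208 \left(- \frac{1}{30891}\right) = - \frac{4208}{30891}$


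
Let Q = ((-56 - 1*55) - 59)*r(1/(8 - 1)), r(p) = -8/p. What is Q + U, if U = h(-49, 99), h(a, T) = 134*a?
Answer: 2954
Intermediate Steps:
U = -6566 (U = 134*(-49) = -6566)
Q = 9520 (Q = ((-56 - 1*55) - 59)*(-8/(1/(8 - 1))) = ((-56 - 55) - 59)*(-8/(1/7)) = (-111 - 59)*(-8/1/7) = -(-1360)*7 = -170*(-56) = 9520)
Q + U = 9520 - 6566 = 2954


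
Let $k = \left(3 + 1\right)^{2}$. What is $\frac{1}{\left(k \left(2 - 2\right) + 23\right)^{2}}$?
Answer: $\frac{1}{529} \approx 0.0018904$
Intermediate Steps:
$k = 16$ ($k = 4^{2} = 16$)
$\frac{1}{\left(k \left(2 - 2\right) + 23\right)^{2}} = \frac{1}{\left(16 \left(2 - 2\right) + 23\right)^{2}} = \frac{1}{\left(16 \cdot 0 + 23\right)^{2}} = \frac{1}{\left(0 + 23\right)^{2}} = \frac{1}{23^{2}} = \frac{1}{529}$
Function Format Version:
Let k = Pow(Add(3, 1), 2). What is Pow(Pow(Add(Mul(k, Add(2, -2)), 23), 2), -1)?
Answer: Rational(1, 529) ≈ 0.0018904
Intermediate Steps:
k = 16 (k = Pow(4, 2) = 16)
Pow(Pow(Add(Mul(k, Add(2, -2)), 23), 2), -1) = Pow(Pow(Add(Mul(16, Add(2, -2)), 23), 2), -1) = Pow(Pow(Add(Mul(16, 0), 23), 2), -1) = Pow(Pow(Add(0, 23), 2), -1) = Pow(Pow(23, 2), -1) = Pow(529, -1) = Rational(1, 529)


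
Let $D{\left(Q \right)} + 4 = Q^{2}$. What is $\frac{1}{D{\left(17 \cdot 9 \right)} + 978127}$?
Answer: $\frac{1}{1001532} \approx 9.9847 \cdot 10^{-7}$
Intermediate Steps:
$D{\left(Q \right)} = -4 + Q^{2}$
$\frac{1}{D{\left(17 \cdot 9 \right)} + 978127} = \frac{1}{\left(-4 + \left(17 \cdot 9\right)^{2}\right) + 978127} = \frac{1}{\left(-4 + 153^{2}\right) + 978127} = \frac{1}{\left(-4 + 23409\right) + 978127} = \frac{1}{23405 + 978127} = \frac{1}{1001532}$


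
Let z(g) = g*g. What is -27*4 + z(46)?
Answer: 2008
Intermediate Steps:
z(g) = g²
-27*4 + z(46) = -27*4 + 46² = -108 + 2116 = 2008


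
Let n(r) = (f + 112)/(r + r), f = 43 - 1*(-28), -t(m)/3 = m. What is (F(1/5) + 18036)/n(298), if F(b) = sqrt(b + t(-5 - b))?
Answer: 3583152/61 + 596*sqrt(395)/915 ≈ 58753.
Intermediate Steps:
t(m) = -3*m
f = 71 (f = 43 + 28 = 71)
F(b) = sqrt(15 + 4*b) (F(b) = sqrt(b - 3*(-5 - b)) = sqrt(b + (15 + 3*b)) = sqrt(15 + 4*b))
n(r) = 183/(2*r) (n(r) = (71 + 112)/(r + r) = 183/((2*r)) = 183*(1/(2*r)) = 183/(2*r))
(F(1/5) + 18036)/n(298) = (sqrt(15 + 4/5) + 18036)/(((183/2)/298)) = (sqrt(15 + 4*(1/5)) + 18036)/(((183/2)*(1/298))) = (sqrt(15 + 4/5) + 18036)/(183/596) = (sqrt(79/5) + 18036)*(596/183) = (sqrt(395)/5 + 18036)*(596/183) = (18036 + sqrt(395)/5)*(596/183) = 3583152/61 + 596*sqrt(395)/915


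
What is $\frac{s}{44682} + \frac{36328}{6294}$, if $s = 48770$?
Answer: $\frac{160847173}{23435709} \approx 6.8633$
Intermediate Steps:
$\frac{s}{44682} + \frac{36328}{6294} = \frac{48770}{44682} + \frac{36328}{6294} = 48770 \cdot \frac{1}{44682} + 36328 \cdot \frac{1}{6294} = \frac{24385}{22341} + \frac{18164}{3147} = \frac{160847173}{23435709}$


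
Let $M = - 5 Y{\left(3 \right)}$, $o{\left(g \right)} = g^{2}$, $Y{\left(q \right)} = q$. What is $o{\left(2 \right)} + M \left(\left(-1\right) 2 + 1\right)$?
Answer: $19$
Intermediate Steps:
$M = -15$ ($M = \left(-5\right) 3 = -15$)
$o{\left(2 \right)} + M \left(\left(-1\right) 2 + 1\right) = 2^{2} - 15 \left(\left(-1\right) 2 + 1\right) = 4 - 15 \left(-2 + 1\right) = 4 - -15 = 4 + 15 = 19$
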